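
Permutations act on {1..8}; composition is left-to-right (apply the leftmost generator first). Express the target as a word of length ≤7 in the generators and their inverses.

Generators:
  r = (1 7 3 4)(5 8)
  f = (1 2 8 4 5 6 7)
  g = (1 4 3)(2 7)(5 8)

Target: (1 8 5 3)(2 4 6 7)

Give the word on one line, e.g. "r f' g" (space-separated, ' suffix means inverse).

  after f': (1 7 6 5 4 8 2)
  after f': (1 6 4 2 7 5 8)
  after g: (1 6 3)(4 7 8)
  after f': (1 5 4 6 3 7 2)
  after r': (1 8 5 3)(2 4 6 7)

f' f' g f' r'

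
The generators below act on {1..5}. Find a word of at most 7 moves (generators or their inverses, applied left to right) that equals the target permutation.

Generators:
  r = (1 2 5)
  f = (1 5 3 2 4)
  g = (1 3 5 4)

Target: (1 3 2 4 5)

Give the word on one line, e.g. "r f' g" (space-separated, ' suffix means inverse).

  after f': (1 4 2 3 5)
  after r: (1 4 5 2 3)
  after g': (1 5 2)(3 4)
  after g': (1 3 5 2 4)
  after r': (1 3 2 4 5)

f' r g' g' r'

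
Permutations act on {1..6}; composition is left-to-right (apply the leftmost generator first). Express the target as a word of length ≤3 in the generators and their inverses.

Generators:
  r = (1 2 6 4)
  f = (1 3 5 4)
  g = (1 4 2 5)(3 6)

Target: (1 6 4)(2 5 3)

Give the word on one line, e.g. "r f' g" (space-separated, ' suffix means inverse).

f r' g'

  after f: (1 3 5 4)
  after r': (1 3 5 6 2)
  after g': (1 6 4)(2 5 3)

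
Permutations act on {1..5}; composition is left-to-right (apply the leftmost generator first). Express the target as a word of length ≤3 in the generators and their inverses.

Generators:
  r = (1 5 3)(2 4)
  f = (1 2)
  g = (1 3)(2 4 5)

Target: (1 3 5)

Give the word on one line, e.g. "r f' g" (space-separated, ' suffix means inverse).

r r

  after r: (1 5 3)(2 4)
  after r: (1 3 5)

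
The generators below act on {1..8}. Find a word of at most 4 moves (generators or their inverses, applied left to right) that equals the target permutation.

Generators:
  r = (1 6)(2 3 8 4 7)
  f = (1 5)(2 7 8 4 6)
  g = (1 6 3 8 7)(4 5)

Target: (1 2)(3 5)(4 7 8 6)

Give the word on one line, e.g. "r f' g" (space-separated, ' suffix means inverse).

g' f' g'

  after g': (1 7 8 3 6)(4 5)
  after f': (1 2 6 5 8 3 4)
  after g': (1 2)(3 5)(4 7 8 6)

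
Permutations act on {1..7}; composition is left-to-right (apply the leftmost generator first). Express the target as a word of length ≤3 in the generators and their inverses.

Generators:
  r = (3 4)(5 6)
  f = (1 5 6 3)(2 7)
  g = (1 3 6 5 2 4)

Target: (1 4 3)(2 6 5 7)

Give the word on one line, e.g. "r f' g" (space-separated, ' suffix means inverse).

  after g: (1 3 6 5 2 4)
  after r': (1 4)(2 3 5)
  after f': (1 4 3)(2 6 5 7)

g r' f'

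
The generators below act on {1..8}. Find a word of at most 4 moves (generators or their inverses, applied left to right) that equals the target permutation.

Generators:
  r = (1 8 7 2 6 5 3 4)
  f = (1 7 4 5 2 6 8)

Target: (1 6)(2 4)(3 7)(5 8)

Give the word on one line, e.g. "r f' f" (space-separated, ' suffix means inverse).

  after r: (1 8 7 2 6 5 3 4)
  after r: (1 7 6 3)(2 5 4 8)
  after r: (1 2 3 8 6 4 7 5)
  after r: (1 6)(2 4)(3 7)(5 8)

r r r r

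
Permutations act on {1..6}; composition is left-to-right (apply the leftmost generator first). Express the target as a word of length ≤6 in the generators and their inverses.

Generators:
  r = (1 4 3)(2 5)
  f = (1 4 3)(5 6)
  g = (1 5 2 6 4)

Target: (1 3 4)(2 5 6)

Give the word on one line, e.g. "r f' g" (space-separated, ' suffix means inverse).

  after f: (1 4 3)(5 6)
  after r': (2 5 6)
  after f: (1 4 3)(2 6)
  after f: (1 3 4)(2 5 6)

f r' f f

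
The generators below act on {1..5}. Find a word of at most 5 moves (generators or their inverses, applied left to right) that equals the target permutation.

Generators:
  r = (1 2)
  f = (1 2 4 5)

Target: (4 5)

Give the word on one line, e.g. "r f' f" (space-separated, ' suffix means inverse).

  after f': (1 5 4 2)
  after r': (1 5 4)
  after f: (2 4)
  after r': (1 2 4)
  after f': (4 5)

f' r' f r' f'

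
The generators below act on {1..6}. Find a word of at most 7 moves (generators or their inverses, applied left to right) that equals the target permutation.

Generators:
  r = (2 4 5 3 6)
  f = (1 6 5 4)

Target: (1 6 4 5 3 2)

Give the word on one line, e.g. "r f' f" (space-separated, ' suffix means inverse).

  after f: (1 6 5 4)
  after r: (1 2 4)(3 6)
  after r: (1 4)(2 5 3)
  after f': (1 5 3 2 6)
  after f': (1 6 4 5 3 2)

f r r f' f'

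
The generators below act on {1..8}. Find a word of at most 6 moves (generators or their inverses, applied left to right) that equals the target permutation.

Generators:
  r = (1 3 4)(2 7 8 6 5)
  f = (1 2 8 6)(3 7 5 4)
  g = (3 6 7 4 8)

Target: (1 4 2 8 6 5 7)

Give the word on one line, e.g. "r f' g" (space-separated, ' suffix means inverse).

g r' r' g' g'

  after g: (3 6 7 4 8)
  after r': (1 4 7 3 8)(2 5 6)
  after r': (1 3 7)(2 6 5 8 4)
  after g': (1 8 7)(2 3 6 5 4)
  after g': (1 4 2 8 6 5 7)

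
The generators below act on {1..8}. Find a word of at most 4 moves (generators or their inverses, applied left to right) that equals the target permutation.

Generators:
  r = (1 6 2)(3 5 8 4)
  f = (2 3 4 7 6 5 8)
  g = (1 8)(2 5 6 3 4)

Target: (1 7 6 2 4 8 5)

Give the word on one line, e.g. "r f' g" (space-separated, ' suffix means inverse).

  after g': (1 8)(2 4 3 6 5)
  after r: (1 4 5)(2 3)(6 8)
  after f: (1 7 6 2 4 8 5)

g' r f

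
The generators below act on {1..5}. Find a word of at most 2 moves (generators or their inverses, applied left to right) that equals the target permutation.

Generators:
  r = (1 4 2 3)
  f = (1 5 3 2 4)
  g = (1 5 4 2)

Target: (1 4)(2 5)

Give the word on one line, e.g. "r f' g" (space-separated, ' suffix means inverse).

  after g: (1 5 4 2)
  after g: (1 4)(2 5)

g g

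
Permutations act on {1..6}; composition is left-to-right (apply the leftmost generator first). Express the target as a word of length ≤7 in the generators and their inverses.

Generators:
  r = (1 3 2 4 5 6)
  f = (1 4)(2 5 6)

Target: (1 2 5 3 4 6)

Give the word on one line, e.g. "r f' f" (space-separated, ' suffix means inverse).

f' r' f' f' f'

  after f': (1 4)(2 6 5)
  after r': (1 2 5 3)(4 6)
  after f': (1 6)(3 4 5)
  after f': (1 5 3)(2 6 4)
  after f': (1 2 5 3 4 6)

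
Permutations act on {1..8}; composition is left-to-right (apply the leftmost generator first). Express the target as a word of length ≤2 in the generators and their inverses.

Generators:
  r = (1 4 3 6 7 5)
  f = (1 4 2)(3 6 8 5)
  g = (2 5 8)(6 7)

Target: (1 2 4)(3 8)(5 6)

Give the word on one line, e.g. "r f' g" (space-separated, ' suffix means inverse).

  after f: (1 4 2)(3 6 8 5)
  after f: (1 2 4)(3 8)(5 6)

f f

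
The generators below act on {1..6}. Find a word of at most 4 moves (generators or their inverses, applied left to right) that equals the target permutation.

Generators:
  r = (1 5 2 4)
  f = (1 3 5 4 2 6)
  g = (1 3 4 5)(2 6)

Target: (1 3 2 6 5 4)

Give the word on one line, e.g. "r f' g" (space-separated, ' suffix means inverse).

  after g: (1 3 4 5)(2 6)
  after r': (1 3 2 6 5 4)

g r'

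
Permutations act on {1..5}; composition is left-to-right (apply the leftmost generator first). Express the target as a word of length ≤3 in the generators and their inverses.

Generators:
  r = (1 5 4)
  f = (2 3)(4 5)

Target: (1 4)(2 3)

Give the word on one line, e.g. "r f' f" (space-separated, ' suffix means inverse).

f' r r

  after f': (2 3)(4 5)
  after r: (1 5)(2 3)
  after r: (1 4)(2 3)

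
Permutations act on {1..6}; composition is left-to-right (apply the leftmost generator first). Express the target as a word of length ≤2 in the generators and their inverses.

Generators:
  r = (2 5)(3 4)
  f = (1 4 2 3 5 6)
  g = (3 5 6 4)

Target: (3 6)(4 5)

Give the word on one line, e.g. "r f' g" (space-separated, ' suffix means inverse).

g g

  after g: (3 5 6 4)
  after g: (3 6)(4 5)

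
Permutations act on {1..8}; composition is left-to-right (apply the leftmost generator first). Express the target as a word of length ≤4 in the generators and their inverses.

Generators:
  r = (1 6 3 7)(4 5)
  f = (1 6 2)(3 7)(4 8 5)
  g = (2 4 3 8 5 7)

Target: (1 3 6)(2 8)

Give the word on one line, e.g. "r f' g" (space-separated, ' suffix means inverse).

  after r': (1 7 3 6)(4 5)
  after g': (1 5 2 7 4 8 3 6)
  after g': (1 8 4 3 6)(2 5 7)
  after g': (1 3 6)(2 8)

r' g' g' g'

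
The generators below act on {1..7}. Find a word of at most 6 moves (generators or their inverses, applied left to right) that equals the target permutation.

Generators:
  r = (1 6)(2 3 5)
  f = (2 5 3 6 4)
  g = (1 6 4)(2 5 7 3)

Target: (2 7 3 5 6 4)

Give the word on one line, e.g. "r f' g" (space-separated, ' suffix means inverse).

  after r': (1 6)(2 5 3)
  after f: (1 4 2 3 5 6)
  after g': (1 6 4 3 2 7 5)
  after r': (2 7 3 5 6 4)

r' f g' r'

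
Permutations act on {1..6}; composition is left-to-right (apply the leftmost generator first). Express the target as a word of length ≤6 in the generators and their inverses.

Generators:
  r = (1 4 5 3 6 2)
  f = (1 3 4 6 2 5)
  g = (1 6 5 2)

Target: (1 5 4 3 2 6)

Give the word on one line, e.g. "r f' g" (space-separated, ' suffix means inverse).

r g' g' f g

  after r: (1 4 5 3 6 2)
  after g': (1 4 6 5 3)
  after g': (1 4)(2 5 3)
  after f: (1 6 2)(3 5 4)
  after g: (1 5 4 3 2 6)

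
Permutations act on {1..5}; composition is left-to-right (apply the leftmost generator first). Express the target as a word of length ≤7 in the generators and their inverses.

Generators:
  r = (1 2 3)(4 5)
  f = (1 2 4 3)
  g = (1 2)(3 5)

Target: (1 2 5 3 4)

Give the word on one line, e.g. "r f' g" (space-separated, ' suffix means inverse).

r g' f' f' f'

  after r: (1 2 3)(4 5)
  after g': (2 5 4 3)
  after f': (1 3)(2 5)
  after f': (1 4 2 5)
  after f': (1 2 5 3 4)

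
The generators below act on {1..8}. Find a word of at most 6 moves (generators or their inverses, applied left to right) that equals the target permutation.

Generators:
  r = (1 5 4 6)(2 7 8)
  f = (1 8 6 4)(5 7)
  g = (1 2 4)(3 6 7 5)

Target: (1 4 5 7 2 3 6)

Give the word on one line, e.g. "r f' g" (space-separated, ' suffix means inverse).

f r f g

  after f: (1 8 6 4)(5 7)
  after r: (1 2 7 4 5 8)
  after f: (1 2 5 6 4 7)
  after g: (1 4 5 7 2 3 6)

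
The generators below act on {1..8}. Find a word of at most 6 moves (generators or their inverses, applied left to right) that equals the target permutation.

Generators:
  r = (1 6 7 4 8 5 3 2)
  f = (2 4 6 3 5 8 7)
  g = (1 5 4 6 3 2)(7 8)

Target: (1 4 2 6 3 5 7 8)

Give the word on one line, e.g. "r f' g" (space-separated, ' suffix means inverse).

  after f': (2 7 8 5 3 6 4)
  after g': (1 2 8)(3 4)(5 6)
  after g': (1 3 5 4 6)(2 7 8)
  after r: (1 2 4 7 5 8)
  after f: (1 4 2 6 3 5 7 8)

f' g' g' r f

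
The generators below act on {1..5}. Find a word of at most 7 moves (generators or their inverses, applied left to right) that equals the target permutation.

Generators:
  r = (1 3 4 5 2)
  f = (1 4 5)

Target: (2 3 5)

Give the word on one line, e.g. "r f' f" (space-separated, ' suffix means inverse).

  after f: (1 4 5)
  after r: (1 5 3 4 2)
  after f': (1 4 2 5 3)
  after r': (1 3 2 4 5)
  after r': (2 3 5)

f r f' r' r'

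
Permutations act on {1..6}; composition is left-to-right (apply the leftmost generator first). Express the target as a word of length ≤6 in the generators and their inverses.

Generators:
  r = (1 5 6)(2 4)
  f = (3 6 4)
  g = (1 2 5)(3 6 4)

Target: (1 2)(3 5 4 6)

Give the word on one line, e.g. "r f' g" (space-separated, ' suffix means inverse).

g r r f

  after g: (1 2 5)(3 6 4)
  after r: (1 4 3)(2 6)
  after r: (1 2)(3 5 6 4)
  after f: (1 2)(3 5 4 6)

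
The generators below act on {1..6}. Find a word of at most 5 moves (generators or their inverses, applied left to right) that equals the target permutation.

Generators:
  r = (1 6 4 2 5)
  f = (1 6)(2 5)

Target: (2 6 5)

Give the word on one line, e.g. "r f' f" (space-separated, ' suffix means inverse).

  after r': (1 5 2 4 6)
  after r': (1 2 6 5 4)
  after f': (1 5 4 6 2)
  after r: (2 6 5)

r' r' f' r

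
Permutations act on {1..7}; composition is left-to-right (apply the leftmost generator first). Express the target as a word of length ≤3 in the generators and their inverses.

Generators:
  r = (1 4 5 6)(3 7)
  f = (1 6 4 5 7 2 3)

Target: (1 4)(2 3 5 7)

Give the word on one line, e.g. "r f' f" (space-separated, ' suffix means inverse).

f r' r'

  after f: (1 6 4 5 7 2 3)
  after r': (1 5 3 6)(2 7)
  after r': (1 4)(2 3 5 7)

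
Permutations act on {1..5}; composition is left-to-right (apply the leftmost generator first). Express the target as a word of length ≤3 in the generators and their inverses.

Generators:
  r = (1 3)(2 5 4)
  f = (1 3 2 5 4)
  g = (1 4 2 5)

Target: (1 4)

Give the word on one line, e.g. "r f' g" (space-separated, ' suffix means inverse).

  after g': (1 5 2 4)
  after r': (1 2 5 4 3)
  after r': (1 4)

g' r' r'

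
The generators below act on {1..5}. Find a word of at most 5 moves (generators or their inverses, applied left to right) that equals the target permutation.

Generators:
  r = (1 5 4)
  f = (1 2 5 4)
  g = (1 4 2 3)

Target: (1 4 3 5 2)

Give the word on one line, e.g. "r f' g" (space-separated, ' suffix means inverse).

r g g f' g'

  after r: (1 5 4)
  after g: (1 5 2 3)
  after g: (1 5 3 4 2)
  after f': (1 2 4)(3 5)
  after g': (1 4 3 5 2)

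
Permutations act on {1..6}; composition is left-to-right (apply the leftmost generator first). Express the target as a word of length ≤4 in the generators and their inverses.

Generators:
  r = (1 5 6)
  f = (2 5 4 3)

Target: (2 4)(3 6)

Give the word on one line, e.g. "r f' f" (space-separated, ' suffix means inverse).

  after r': (1 6 5)
  after f': (1 6 2 3 4 5)
  after f': (1 6 3 5)(2 4)
  after r: (2 4)(3 6)

r' f' f' r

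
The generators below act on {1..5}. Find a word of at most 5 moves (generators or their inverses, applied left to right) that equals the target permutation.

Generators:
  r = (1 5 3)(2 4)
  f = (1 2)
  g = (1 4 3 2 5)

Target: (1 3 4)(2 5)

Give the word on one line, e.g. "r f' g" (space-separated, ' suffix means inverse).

  after f: (1 2)
  after g': (1 3 4)(2 5)
  after f: (1 3 4 2 5)
  after f: (1 3 4)(2 5)

f g' f f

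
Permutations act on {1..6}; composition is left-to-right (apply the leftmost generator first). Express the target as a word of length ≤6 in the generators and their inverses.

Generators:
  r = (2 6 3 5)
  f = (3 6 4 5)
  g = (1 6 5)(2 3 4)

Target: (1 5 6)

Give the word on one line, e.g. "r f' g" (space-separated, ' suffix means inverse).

  after g': (1 5 6)(2 4 3)
  after f: (1 3 2 5 4 6)
  after f: (1 6)(2 3)
  after r: (1 3 6)(2 5)
  after r: (1 5 6)

g' f f r r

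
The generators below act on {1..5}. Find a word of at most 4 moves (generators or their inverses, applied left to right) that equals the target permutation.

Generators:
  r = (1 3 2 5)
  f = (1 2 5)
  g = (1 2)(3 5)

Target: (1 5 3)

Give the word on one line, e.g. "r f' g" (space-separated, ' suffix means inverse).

  after g: (1 2)(3 5)
  after f: (1 5 3)

g f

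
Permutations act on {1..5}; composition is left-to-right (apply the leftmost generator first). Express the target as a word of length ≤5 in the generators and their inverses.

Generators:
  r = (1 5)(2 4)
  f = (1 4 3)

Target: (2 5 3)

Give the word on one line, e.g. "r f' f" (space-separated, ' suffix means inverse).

  after r': (1 5)(2 4)
  after f: (1 5 4 2 3)
  after f: (1 5 3 4 2)
  after r': (2 5 3)

r' f f r'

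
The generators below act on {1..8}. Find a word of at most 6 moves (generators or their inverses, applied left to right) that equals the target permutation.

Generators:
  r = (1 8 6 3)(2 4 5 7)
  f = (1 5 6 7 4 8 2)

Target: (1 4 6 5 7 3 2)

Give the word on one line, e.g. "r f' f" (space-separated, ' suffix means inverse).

  after r': (1 3 6 8)(2 7 5 4)
  after f': (1 3 5 7)(2 6 4 8)
  after r': (1 6 2 8 7 3 4)
  after f: (1 7 3 8 4 5 6)
  after f: (1 4 6 5 7 3 2)

r' f' r' f f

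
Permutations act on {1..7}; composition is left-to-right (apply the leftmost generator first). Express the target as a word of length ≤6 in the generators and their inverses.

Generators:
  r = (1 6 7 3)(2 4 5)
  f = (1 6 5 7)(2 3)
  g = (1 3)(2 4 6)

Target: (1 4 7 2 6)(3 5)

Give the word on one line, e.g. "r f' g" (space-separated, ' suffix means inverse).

  after f': (1 7 5 6)(2 3)
  after g: (1 7 5 2)(3 4 6)
  after f': (1 5 3 4)(2 7 6)
  after g': (1 5)(2 7 4 3)
  after r': (1 4 7 2 6)(3 5)

f' g f' g' r'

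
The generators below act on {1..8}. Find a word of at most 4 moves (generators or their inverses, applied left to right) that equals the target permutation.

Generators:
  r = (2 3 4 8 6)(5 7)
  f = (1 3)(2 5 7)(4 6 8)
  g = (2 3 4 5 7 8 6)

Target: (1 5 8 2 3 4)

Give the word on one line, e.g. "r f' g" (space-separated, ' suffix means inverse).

r f g' f

  after r: (2 3 4 8 6)(5 7)
  after f: (1 3 6 5 2)
  after g': (1 2)(3 8 7 5 6 4)
  after f: (1 5 8 2 3 4)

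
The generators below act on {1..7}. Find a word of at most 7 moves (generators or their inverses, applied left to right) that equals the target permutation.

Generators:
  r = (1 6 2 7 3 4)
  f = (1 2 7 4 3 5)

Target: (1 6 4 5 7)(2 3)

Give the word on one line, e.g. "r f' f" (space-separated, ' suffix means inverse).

r' f r r r

  after r': (1 4 3 7 2 6)
  after f: (1 3 4 5)(2 6)
  after r: (1 4 5 6 7 3)
  after r: (2 7 4 5)(3 6)
  after r: (1 6 4 5 7)(2 3)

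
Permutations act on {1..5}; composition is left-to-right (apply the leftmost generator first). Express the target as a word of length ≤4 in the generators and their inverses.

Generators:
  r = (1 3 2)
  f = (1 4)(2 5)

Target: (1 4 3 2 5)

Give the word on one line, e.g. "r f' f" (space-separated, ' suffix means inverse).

f r

  after f: (1 4)(2 5)
  after r: (1 4 3 2 5)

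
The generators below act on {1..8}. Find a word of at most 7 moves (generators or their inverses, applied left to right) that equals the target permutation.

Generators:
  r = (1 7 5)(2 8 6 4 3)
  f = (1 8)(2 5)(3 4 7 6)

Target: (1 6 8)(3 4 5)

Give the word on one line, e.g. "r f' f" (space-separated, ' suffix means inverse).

r f r r f'

  after r: (1 7 5)(2 8 6 4 3)
  after f: (1 6 7 2)(3 5 8)
  after r: (1 4 3)(2 7 8)(5 6)
  after r: (1 3 7 6)(2 5 4)
  after f': (1 6 8)(3 4 5)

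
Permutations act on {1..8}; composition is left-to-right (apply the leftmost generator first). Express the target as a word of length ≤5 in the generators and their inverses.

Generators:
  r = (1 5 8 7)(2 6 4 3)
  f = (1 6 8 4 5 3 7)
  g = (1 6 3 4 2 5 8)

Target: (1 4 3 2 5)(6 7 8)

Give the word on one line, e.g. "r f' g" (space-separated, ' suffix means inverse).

f' f' g

  after f': (1 7 3 5 4 8 6)
  after f': (1 3 4 6 7 5 8)
  after g: (1 4 3 2 5)(6 7 8)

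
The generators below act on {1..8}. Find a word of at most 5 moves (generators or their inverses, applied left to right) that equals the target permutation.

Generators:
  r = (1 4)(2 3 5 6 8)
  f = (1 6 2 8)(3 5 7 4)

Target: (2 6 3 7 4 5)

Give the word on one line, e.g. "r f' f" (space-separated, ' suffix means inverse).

r r f' r' f'

  after r: (1 4)(2 3 5 6 8)
  after r: (2 5 8 3 6)
  after f': (1 8 4 7 5 2 3)
  after r': (1 6 5 8)(3 4 7)
  after f': (2 6 3 7 4 5)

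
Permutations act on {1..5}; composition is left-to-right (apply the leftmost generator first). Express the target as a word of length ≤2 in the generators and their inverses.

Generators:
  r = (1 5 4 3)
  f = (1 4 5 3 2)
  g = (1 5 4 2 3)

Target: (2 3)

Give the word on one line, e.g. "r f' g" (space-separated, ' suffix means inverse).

  after r': (1 3 4 5)
  after g: (2 3)

r' g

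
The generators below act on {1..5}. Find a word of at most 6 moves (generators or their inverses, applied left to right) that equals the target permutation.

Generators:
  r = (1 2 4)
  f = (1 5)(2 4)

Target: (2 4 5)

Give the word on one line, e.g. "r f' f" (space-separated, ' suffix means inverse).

  after f: (1 5)(2 4)
  after r: (1 5 2)
  after r: (1 5 4)
  after f': (2 4 5)

f r r f'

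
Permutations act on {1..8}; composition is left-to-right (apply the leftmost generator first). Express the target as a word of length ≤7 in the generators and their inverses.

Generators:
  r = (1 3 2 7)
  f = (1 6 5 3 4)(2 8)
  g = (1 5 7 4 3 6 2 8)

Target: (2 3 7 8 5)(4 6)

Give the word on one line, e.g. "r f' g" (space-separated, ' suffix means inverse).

  after f: (1 6 5 3 4)(2 8)
  after r': (1 6 5)(2 8 3 4 7)
  after g: (1 2)(6 7 8)
  after f': (1 8)(2 4 3 5 6 7)
  after g: (2 3 7 8 5)(4 6)

f r' g f' g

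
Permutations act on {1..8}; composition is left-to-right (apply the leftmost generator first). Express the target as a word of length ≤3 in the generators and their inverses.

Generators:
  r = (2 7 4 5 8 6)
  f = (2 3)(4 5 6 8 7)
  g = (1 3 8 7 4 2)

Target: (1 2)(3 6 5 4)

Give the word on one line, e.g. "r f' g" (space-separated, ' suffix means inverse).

g f'

  after g: (1 3 8 7 4 2)
  after f': (1 2)(3 6 5 4)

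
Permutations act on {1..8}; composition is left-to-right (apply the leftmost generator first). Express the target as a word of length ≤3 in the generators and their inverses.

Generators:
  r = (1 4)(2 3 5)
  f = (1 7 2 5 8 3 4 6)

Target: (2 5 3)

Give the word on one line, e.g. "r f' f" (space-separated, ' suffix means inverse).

  after r: (1 4)(2 3 5)
  after r: (2 5 3)

r r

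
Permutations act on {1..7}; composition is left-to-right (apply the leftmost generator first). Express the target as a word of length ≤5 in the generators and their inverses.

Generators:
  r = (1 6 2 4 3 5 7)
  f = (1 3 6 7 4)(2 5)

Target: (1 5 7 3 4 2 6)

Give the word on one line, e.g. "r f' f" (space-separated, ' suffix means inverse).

f' f' f' r f'

  after f': (1 4 7 6 3)(2 5)
  after f': (1 7 3 4 6)
  after f': (1 6 4 3 7)(2 5)
  after r: (1 2 7 6 3)(4 5)
  after f': (1 5 7 3 4 2 6)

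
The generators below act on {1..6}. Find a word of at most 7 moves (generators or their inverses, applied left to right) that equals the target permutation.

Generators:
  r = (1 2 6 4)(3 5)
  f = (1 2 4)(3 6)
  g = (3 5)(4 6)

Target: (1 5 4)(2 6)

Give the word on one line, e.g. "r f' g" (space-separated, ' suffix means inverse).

f f g' f' g'

  after f: (1 2 4)(3 6)
  after f: (1 4 2)
  after g': (1 6 4 2)(3 5)
  after f': (1 3 5 6 2 4)
  after g': (1 5 4)(2 6)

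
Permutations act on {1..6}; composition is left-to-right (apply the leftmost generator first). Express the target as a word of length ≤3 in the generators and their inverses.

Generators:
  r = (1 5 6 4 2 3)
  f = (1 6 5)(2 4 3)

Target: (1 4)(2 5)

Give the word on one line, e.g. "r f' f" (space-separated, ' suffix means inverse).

  after r': (1 3 2 4 6 5)
  after r': (1 2 6)(3 4 5)
  after f: (1 4)(2 5)

r' r' f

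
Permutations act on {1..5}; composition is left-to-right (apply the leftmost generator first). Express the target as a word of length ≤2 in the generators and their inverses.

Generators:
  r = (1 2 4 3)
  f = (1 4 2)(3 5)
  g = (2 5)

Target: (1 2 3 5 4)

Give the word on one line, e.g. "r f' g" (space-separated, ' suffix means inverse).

g f'

  after g: (2 5)
  after f': (1 2 3 5 4)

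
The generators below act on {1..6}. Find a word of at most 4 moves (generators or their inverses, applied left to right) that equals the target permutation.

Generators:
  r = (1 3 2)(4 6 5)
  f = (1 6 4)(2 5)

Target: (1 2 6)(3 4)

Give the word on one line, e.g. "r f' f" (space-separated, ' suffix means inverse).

  after r: (1 3 2)(4 6 5)
  after f': (1 3 5 6 2 4)
  after r: (1 2 6)(3 4)

r f' r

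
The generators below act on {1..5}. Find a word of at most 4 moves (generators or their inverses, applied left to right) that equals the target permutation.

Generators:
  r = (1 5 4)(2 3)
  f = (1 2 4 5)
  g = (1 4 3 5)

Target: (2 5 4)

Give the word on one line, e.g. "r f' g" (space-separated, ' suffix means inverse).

  after g': (1 5 3 4)
  after f': (1 4 5 3 2)
  after r': (1 5 2 4)
  after f: (2 5 4)

g' f' r' f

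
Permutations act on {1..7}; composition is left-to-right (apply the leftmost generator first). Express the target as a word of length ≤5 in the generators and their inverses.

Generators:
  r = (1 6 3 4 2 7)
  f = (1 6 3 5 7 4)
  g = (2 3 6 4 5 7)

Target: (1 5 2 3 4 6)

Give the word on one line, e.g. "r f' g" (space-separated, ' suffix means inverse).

f f r' g' f

  after f: (1 6 3 5 7 4)
  after f: (1 3 7)(4 6 5)
  after r': (1 6 5 3 2 4)
  after g': (1 3 7 5 2 6 4)
  after f: (1 5 2 3 4 6)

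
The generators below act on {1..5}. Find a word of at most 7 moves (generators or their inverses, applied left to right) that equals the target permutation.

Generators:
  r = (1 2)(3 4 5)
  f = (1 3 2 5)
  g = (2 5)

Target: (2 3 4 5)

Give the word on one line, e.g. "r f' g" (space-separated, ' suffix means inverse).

r f' g f' g

  after r: (1 2)(3 4 5)
  after f': (1 3 4 2 5)
  after g: (1 3 4 5)
  after f': (2 3 4)
  after g: (2 3 4 5)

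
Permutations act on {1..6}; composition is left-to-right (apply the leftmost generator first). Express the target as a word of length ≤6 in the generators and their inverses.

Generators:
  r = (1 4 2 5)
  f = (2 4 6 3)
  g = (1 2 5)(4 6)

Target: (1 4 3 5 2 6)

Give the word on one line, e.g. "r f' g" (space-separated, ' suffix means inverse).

f f r g' g'

  after f: (2 4 6 3)
  after f: (2 6)(3 4)
  after r: (1 4 3 2 6 5)
  after g': (1 6 2 4 3)
  after g': (1 4 3 5 2 6)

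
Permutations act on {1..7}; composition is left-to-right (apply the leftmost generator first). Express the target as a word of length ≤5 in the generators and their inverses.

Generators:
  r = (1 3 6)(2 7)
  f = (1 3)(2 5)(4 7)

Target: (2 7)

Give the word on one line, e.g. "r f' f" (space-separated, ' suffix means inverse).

  after r': (1 6 3)(2 7)
  after f: (1 6)(2 4 7 5)
  after f: (1 6 3)(2 7)
  after r': (1 3 6)
  after r': (2 7)

r' f f r' r'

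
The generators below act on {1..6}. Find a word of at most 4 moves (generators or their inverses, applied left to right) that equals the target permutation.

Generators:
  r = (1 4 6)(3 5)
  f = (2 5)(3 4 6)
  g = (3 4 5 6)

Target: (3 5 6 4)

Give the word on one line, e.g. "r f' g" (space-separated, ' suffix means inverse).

f' f' g

  after f': (2 5)(3 6 4)
  after f': (3 4 6)
  after g: (3 5 6 4)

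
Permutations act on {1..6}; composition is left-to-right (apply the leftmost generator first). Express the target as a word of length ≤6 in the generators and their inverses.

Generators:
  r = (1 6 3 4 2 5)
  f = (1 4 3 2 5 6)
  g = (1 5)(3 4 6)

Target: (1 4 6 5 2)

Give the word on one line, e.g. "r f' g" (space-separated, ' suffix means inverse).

g' f' f' f'

  after g': (1 5)(3 6 4)
  after f': (1 2 3 5 6)
  after f': (1 3 2 4)
  after f': (1 4 6 5 2)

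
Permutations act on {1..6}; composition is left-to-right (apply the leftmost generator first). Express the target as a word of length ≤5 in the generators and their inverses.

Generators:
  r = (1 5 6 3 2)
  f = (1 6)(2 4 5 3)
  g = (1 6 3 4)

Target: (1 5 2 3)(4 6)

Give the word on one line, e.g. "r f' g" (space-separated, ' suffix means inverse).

f' r f'

  after f': (1 6)(2 3 5 4)
  after r: (1 3 6 5 4)
  after f': (1 5 2 3)(4 6)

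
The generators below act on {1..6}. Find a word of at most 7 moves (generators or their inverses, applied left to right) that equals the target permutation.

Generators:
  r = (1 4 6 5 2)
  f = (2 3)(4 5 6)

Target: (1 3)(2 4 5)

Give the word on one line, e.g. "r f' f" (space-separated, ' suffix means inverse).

r' f' r f' f'

  after r': (1 2 5 6 4)
  after f': (1 3 2 4)
  after r: (1 3)(2 6 5)
  after f': (1 2 5 3)(4 6)
  after f': (1 3)(2 4 5)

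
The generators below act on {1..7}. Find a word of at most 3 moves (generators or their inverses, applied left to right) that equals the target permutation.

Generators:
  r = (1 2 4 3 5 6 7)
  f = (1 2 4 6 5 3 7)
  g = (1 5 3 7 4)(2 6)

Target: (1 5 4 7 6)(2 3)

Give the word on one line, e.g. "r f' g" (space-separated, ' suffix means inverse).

f' g' r

  after f': (1 7 3 5 6 4 2)
  after g': (1 3)(2 4 6 7 5)
  after r: (1 5 4 7 6)(2 3)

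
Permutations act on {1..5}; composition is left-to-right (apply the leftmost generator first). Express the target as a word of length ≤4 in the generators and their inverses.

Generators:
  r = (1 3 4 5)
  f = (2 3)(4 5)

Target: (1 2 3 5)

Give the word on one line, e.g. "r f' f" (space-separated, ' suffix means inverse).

  after r: (1 3 4 5)
  after f: (1 2 3 5)

r f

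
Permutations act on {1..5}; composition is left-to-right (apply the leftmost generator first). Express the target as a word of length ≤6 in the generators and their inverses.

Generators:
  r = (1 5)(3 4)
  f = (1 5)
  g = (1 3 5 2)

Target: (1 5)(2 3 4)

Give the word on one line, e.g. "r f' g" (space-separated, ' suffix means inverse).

  after r: (1 5)(3 4)
  after g': (1 3 4)(2 5)
  after g': (2 3 4)
  after f': (1 5)(2 3 4)

r g' g' f'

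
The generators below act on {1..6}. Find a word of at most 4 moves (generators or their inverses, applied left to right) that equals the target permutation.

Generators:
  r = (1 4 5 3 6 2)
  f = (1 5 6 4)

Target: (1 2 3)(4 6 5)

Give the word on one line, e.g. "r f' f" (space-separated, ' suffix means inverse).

f' r' r' f

  after f': (1 4 6 5)
  after r': (2 6 4 3 5)
  after r': (1 2 3 4 5 6)
  after f: (1 2 3)(4 6 5)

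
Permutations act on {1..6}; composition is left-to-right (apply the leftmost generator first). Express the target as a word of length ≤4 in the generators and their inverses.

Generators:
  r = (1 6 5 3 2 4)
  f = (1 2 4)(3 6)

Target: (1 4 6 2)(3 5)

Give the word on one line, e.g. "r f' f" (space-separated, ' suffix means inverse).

  after f: (1 2 4)(3 6)
  after r: (1 4 6 2)(3 5)

f r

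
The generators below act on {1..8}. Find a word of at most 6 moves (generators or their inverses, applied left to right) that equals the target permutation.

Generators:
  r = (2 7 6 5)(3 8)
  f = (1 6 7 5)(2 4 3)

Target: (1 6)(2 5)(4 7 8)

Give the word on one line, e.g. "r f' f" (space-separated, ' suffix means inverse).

r' f f r

  after r': (2 5 6 7)(3 8)
  after f: (1 6 5 7 4 3 8 2)
  after f: (1 7 3 8 4 2 6)
  after r: (1 6)(2 5)(4 7 8)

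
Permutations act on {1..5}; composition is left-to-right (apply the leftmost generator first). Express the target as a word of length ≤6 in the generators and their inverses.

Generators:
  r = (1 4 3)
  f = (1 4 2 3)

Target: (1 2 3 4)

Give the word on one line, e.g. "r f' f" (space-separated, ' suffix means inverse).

r f' f' f'

  after r: (1 4 3)
  after f': (2 4)
  after f': (1 3 2)
  after f': (1 2 3 4)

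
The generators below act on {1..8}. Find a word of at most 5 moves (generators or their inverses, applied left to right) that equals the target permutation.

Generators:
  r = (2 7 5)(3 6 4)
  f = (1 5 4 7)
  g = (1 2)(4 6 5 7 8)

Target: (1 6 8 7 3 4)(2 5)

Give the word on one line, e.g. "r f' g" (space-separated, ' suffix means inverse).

f f f r g'

  after f: (1 5 4 7)
  after f: (1 4)(5 7)
  after f: (1 7 4 5)
  after r: (1 5)(2 7 3 6 4)
  after g': (1 6 8 7 3 4)(2 5)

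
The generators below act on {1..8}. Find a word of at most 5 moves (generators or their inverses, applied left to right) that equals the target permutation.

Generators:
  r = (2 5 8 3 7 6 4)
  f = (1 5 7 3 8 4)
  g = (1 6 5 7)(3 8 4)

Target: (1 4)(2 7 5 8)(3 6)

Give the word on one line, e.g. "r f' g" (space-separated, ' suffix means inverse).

  after r': (2 4 6 7 3 8 5)
  after g': (1 7 4)(2 8 6 5)
  after r: (1 6 8 4)(2 3 7)
  after r: (1 4)(2 7 5 8)(3 6)

r' g' r r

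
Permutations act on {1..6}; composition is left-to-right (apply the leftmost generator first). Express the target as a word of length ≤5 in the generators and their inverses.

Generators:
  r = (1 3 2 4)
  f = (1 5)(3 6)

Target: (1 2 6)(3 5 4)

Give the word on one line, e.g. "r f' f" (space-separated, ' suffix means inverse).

r' f' r'

  after r': (1 4 2 3)
  after f': (1 4 2 6 3 5)
  after r': (1 2 6)(3 5 4)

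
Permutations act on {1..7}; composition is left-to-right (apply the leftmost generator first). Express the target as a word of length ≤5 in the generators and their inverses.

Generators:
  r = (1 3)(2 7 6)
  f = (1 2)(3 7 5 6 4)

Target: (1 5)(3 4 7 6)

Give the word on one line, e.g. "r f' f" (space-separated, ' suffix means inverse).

  after f: (1 2)(3 7 5 6 4)
  after r': (1 6 4)(2 3)(5 7)
  after r': (1 7 5 2)(3 6 4)
  after f: (1 5)(3 4 7 6)

f r' r' f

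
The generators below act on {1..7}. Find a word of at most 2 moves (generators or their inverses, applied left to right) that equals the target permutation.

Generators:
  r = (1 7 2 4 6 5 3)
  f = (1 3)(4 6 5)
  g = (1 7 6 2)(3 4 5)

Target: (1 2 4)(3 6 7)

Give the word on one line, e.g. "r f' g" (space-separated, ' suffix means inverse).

g' f'

  after g': (1 2 6 7)(3 5 4)
  after f': (1 2 4)(3 6 7)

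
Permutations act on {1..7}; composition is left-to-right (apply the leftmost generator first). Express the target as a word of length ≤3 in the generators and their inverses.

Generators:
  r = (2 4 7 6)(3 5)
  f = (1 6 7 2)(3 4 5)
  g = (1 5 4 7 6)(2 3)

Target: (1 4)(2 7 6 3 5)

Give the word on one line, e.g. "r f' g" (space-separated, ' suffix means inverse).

  after f': (1 2 7 6)(3 5 4)
  after g: (1 3 4 2 6 5 7)
  after f: (1 4)(2 7 6 3 5)

f' g f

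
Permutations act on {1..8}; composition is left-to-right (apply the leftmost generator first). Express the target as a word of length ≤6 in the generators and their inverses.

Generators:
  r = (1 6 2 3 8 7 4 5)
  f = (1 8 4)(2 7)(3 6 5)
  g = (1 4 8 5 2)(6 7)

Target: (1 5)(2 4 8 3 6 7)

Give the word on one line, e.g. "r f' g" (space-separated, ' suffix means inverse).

f g' f r'

  after f: (1 8 4)(2 7)(3 6 5)
  after g': (1 4 2 6 8)(3 7 5)
  after f: (2 5 6 4 7 3)
  after r': (1 5)(2 4 8 3 6 7)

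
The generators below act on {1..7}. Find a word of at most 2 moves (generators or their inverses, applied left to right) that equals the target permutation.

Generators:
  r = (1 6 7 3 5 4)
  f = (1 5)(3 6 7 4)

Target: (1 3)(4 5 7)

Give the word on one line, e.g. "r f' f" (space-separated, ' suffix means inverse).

  after r: (1 6 7 3 5 4)
  after f': (1 3)(4 5 7)

r f'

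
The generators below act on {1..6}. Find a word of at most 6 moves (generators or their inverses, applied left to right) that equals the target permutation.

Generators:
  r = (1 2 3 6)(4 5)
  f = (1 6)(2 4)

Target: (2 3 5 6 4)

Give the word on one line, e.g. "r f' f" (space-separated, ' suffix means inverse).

  after r': (1 6 3 2)(4 5)
  after f: (2 6 3 4 5)
  after r': (1 6 2 3 5)
  after f: (2 3 5 6 4)

r' f r' f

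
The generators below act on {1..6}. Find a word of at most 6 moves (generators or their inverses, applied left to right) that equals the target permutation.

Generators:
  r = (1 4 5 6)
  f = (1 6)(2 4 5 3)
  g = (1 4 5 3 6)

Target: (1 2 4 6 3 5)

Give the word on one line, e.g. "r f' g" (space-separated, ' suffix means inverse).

  after g: (1 4 5 3 6)
  after r: (1 5 3)(4 6)
  after g: (1 3 4)(5 6)
  after f: (1 2 4 6 3 5)

g r g f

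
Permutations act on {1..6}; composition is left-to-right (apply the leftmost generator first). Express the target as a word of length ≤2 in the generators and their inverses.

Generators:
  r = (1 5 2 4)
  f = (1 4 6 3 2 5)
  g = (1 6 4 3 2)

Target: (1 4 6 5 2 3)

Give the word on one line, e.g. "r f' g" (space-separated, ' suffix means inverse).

  after g': (1 2 3 4 6)
  after r: (1 4 6 5 2 3)

g' r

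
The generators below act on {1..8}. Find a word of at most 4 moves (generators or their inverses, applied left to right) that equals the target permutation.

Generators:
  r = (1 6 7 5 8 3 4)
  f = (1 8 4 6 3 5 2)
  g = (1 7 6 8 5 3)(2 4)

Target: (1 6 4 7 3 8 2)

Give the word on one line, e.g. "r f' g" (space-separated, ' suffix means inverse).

g' f g f'

  after g': (1 3 5 8 6 7)(2 4)
  after f: (1 5 4)(2 6 7 8 3)
  after g: (1 3 4 7 5 2 8)
  after f': (1 6 4 7 3 8 2)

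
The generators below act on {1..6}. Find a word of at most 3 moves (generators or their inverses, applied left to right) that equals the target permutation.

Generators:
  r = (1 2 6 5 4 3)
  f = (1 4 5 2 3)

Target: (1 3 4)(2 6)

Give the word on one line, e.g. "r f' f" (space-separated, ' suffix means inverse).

r f

  after r: (1 2 6 5 4 3)
  after f: (1 3 4)(2 6)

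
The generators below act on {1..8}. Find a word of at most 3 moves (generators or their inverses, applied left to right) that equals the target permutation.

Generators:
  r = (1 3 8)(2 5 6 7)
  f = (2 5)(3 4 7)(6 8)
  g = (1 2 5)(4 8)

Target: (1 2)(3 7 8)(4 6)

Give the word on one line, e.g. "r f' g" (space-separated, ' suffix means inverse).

g f' g'

  after g: (1 2 5)(4 8)
  after f': (1 5)(3 7 4 6 8)
  after g': (1 2)(3 7 8)(4 6)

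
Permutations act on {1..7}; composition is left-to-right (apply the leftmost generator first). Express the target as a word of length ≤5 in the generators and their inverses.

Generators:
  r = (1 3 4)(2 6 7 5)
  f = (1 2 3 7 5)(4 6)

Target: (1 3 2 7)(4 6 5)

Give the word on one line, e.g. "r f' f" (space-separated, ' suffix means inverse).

  after r: (1 3 4)(2 6 7 5)
  after f: (1 7)(2 4)(3 6 5)
  after r: (1 5 4 6 2)(3 7)
  after f': (1 7 2 5 6)
  after f': (1 3 2 7)(4 6 5)

r f r f' f'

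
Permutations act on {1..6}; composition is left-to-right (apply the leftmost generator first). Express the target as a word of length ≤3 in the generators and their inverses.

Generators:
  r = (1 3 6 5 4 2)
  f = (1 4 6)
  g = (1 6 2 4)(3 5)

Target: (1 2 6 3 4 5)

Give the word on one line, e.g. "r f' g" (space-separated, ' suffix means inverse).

r' f

  after r': (1 2 4 5 6 3)
  after f: (1 2 6 3 4 5)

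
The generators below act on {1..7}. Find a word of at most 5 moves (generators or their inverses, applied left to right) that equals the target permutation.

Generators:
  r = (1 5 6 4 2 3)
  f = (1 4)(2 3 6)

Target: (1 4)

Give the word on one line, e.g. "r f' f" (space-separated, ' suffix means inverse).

f' f' f'

  after f': (1 4)(2 6 3)
  after f': (2 3 6)
  after f': (1 4)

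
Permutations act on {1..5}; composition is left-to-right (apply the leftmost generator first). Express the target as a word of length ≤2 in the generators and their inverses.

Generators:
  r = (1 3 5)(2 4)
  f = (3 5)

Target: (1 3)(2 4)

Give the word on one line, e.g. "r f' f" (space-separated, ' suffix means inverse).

f' r

  after f': (3 5)
  after r: (1 3)(2 4)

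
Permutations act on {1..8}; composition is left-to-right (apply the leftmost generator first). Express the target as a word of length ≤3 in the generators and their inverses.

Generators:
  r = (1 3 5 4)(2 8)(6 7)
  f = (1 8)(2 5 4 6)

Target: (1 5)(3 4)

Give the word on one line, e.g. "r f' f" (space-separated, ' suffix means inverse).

r r

  after r: (1 3 5 4)(2 8)(6 7)
  after r: (1 5)(3 4)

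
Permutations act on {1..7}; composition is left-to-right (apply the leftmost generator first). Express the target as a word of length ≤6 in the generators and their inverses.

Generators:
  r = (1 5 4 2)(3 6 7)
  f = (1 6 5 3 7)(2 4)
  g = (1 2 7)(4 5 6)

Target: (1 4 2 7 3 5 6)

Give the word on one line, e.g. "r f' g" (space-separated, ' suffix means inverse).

g' r g' r g

  after g': (1 7 2)(4 6 5)
  after r: (1 3 6 4 7)(2 5)
  after g': (1 3 5)(2 4)
  after r: (1 6 7 3 4)
  after g: (1 4 2 7 3 5 6)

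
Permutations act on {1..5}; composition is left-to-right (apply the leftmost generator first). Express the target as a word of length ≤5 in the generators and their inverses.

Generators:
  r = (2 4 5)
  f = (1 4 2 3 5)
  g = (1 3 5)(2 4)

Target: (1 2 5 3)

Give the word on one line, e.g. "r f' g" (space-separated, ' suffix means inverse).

  after r': (2 5 4)
  after f': (1 5)(2 3)
  after r': (1 4 2 3 5)
  after g: (1 2 5 3)

r' f' r' g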